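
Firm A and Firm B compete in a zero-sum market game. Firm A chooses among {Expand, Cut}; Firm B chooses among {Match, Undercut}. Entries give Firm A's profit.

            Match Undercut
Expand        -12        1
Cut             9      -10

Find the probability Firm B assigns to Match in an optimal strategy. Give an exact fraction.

Row minima: Expand → -12, Cut → -10; maximin = -10.
Column maxima: Match → 9, Undercut → 1; minimax = 1.
-10 ≠ 1, so there is no saddle point; optimal play is mixed.
Let Firm A play Expand with probability p. Expected payoff against Match: (-12)p + 9(1−p) = −21p + 9; against Undercut: 1p + (-10)(1−p) = 11p − 10.
Setting these equal: −21p + 9 = 11p − 10 ⇒ −32p = -19 ⇒ p = 19/32, and the value is (-21)·(19/32) + 9 = -111/32.
For Firm B: with q = P(Match), equating Expand's and Cut's payoffs gives −13q + 1 = 19q − 10 ⇒ q = 11/32.

11/32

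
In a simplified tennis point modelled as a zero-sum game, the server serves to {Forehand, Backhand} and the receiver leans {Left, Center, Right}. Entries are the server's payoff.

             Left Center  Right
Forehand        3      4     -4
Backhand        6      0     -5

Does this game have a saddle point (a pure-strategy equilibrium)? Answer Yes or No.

Row minima: Forehand → -4, Backhand → -5; maximin = -4.
Column maxima: Left → 6, Center → 4, Right → -4; minimax = -4.
maximin = minimax = -4, so a saddle point exists.

Yes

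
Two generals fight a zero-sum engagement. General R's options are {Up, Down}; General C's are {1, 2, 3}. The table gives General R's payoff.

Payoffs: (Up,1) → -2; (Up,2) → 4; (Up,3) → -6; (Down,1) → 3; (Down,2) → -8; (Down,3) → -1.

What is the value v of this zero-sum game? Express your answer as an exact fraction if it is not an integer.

-52/17

Row minima: Up → -6, Down → -8; maximin = -6.
Column maxima: 1 → 3, 2 → 4, 3 → -1; minimax = -1.
-6 ≠ -1, so there is no saddle point; optimal play is mixed.
1 is strictly dominated by 3 (it gives General R strictly more in every row), so General C never plays it.
On the remaining 2×2 (Up, Down vs 2, 3):
Let General R play Up with probability p. Expected payoff against 2: 4p + (-8)(1−p) = 12p − 8; against 3: (-6)p + (-1)(1−p) = −5p − 1.
Setting these equal: 12p − 8 = −5p − 1 ⇒ 17p = 7 ⇒ p = 7/17, and the value is (12)·(7/17) − 8 = -52/17.
For General C: with q = P(2), equating Up's and Down's payoffs gives 10q − 6 = −7q − 1 ⇒ q = 5/17.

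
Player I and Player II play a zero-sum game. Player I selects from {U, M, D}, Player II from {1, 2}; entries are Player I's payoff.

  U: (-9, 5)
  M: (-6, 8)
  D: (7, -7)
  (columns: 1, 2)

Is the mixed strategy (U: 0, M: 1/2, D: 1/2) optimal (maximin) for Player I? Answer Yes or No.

Against 1 this mix gives (1/2)·(-6) + (1/2)·7 = 1/2.
Against 2 this mix gives (1/2)·8 + (1/2)·(-7) = 1/2.
All of Player II's active replies (1, 2) yield 1/2, and no column does worse for Player I. The mix makes Player II indifferent and guarantees 1/2, so it is optimal.

Yes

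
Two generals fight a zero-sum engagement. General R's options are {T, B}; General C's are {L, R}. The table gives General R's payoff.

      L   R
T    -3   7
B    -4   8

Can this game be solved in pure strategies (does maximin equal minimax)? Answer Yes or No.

Row minima: T → -3, B → -4; maximin = -3.
Column maxima: L → -3, R → 8; minimax = -3.
maximin = minimax = -3, so a saddle point exists.

Yes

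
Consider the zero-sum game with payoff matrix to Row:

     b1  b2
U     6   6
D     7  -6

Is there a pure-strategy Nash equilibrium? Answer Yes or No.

Row minima: U → 6, D → -6; maximin = 6.
Column maxima: b1 → 7, b2 → 6; minimax = 6.
maximin = minimax = 6, so a saddle point exists.

Yes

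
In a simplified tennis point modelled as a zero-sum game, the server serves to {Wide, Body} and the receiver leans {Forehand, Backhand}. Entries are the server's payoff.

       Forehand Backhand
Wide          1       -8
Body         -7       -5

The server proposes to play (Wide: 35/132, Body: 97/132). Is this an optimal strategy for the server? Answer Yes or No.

Against Forehand this mix gives (35/132)·1 + (97/132)·(-7) = -161/33.
Against Backhand this mix gives (35/132)·(-8) + (97/132)·(-5) = -255/44.
The receiver will play Backhand, holding the server to -255/44. Shifting weight toward the row that does better against Backhand would raise this floor (the equalizing mix achieves -61/11 against both Backhand and Forehand), so the proposed strategy is not optimal.

No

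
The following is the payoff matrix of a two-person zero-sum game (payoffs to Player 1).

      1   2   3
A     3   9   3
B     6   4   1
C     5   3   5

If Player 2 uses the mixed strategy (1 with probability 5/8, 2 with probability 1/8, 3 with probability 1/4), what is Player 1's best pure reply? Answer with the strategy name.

Expected payoff of A: (5/8)·3 + (1/8)·9 + (1/4)·3 = 15/4.
Expected payoff of B: (5/8)·6 + (1/8)·4 + (1/4)·1 = 9/2.
Expected payoff of C: (5/8)·5 + (1/8)·3 + (1/4)·5 = 19/4.
The largest is 19/4, so Player 1's best response is C.

C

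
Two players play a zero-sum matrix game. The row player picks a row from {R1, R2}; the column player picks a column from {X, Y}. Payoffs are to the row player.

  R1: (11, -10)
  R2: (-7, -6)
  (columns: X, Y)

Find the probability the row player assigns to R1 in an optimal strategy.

1/22

Row minima: R1 → -10, R2 → -7; maximin = -7.
Column maxima: X → 11, Y → -6; minimax = -6.
-7 ≠ -6, so there is no saddle point; optimal play is mixed.
Let the row player play R1 with probability p. Expected payoff against X: 11p + (-7)(1−p) = 18p − 7; against Y: (-10)p + (-6)(1−p) = −4p − 6.
Setting these equal: 18p − 7 = −4p − 6 ⇒ 22p = 1 ⇒ p = 1/22, and the value is (18)·(1/22) − 7 = -68/11.
For the column player: with q = P(X), equating R1's and R2's payoffs gives 21q − 10 = −q − 6 ⇒ q = 2/11.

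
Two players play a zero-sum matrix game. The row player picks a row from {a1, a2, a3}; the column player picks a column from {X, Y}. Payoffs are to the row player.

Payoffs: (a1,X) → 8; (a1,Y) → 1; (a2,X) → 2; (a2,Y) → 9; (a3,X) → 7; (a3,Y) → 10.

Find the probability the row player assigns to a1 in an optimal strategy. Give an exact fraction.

Row minima: a1 → 1, a2 → 2, a3 → 7; maximin = 7.
Column maxima: X → 8, Y → 10; minimax = 8.
7 ≠ 8, so there is no saddle point; optimal play is mixed.
a2 is strictly dominated by a3, so the row player never plays it.
On the remaining 2×2 (a1, a3 vs X, Y):
Let the row player play a1 with probability p. Expected payoff against X: 8p + 7(1−p) = p + 7; against Y: 1p + 10(1−p) = −9p + 10.
Setting these equal: p + 7 = −9p + 10 ⇒ 10p = 3 ⇒ p = 3/10, and the value is (1)·(3/10) + 7 = 73/10.
For the column player: with q = P(X), equating a1's and a3's payoffs gives 7q + 1 = −3q + 10 ⇒ q = 9/10.

3/10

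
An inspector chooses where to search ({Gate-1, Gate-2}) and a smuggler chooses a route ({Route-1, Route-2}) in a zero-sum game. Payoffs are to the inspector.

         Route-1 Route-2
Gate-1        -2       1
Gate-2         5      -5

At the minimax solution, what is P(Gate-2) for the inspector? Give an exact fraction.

3/13

Row minima: Gate-1 → -2, Gate-2 → -5; maximin = -2.
Column maxima: Route-1 → 5, Route-2 → 1; minimax = 1.
-2 ≠ 1, so there is no saddle point; optimal play is mixed.
Let the inspector play Gate-1 with probability p. Expected payoff against Route-1: (-2)p + 5(1−p) = −7p + 5; against Route-2: 1p + (-5)(1−p) = 6p − 5.
Setting these equal: −7p + 5 = 6p − 5 ⇒ −13p = -10 ⇒ p = 10/13, and the value is (-7)·(10/13) + 5 = -5/13.
For the smuggler: with q = P(Route-1), equating Gate-1's and Gate-2's payoffs gives −3q + 1 = 10q − 5 ⇒ q = 6/13.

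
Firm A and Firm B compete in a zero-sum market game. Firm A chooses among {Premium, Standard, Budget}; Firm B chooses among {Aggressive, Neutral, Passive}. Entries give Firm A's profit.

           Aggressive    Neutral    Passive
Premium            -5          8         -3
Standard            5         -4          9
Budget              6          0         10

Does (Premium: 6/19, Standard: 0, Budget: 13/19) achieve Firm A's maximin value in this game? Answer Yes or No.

Yes

Against Aggressive this mix gives (6/19)·(-5) + (13/19)·6 = 48/19.
Against Neutral this mix gives (6/19)·8 + (13/19)·0 = 48/19.
Against Passive this mix gives (6/19)·(-3) + (13/19)·10 = 112/19.
All of Firm B's active replies (Aggressive, Neutral) yield 48/19, and no column does worse for Firm A. The mix makes Firm B indifferent and guarantees 48/19, so it is optimal.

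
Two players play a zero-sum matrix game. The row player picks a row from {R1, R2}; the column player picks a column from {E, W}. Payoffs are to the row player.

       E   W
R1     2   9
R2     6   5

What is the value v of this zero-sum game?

11/2

Row minima: R1 → 2, R2 → 5; maximin = 5.
Column maxima: E → 6, W → 9; minimax = 6.
5 ≠ 6, so there is no saddle point; optimal play is mixed.
Let the row player play R1 with probability p. Expected payoff against E: 2p + 6(1−p) = −4p + 6; against W: 9p + 5(1−p) = 4p + 5.
Setting these equal: −4p + 6 = 4p + 5 ⇒ −8p = -1 ⇒ p = 1/8, and the value is (-4)·(1/8) + 6 = 11/2.
For the column player: with q = P(E), equating R1's and R2's payoffs gives −7q + 9 = q + 5 ⇒ q = 1/2.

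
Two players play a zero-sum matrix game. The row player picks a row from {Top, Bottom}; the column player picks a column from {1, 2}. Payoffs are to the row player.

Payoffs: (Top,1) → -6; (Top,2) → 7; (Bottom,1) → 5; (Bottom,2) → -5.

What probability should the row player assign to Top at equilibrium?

Row minima: Top → -6, Bottom → -5; maximin = -5.
Column maxima: 1 → 5, 2 → 7; minimax = 5.
-5 ≠ 5, so there is no saddle point; optimal play is mixed.
Let the row player play Top with probability p. Expected payoff against 1: (-6)p + 5(1−p) = −11p + 5; against 2: 7p + (-5)(1−p) = 12p − 5.
Setting these equal: −11p + 5 = 12p − 5 ⇒ −23p = -10 ⇒ p = 10/23, and the value is (-11)·(10/23) + 5 = 5/23.
For the column player: with q = P(1), equating Top's and Bottom's payoffs gives −13q + 7 = 10q − 5 ⇒ q = 12/23.

10/23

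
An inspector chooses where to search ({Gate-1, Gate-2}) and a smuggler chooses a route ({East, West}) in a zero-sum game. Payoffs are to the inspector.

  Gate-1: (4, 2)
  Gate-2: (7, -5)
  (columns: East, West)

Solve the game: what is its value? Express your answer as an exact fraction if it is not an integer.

Row minima: Gate-1 → 2, Gate-2 → -5; maximin = 2.
Column maxima: East → 7, West → 2; minimax = 2.
Since maximin = minimax = 2, there is a saddle point and the value is 2.

2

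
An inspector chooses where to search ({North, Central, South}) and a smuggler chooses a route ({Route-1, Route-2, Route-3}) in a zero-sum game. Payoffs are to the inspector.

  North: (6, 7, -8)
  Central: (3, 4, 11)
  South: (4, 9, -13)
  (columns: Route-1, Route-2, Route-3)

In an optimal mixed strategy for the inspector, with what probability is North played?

Row minima: North → -8, Central → 3, South → -13; maximin = 3.
Column maxima: Route-1 → 6, Route-2 → 9, Route-3 → 11; minimax = 6.
3 ≠ 6, so there is no saddle point; optimal play is mixed.
Route-2 is strictly dominated by Route-1 (it gives the inspector strictly more in every row), so the smuggler never plays it.
With Route-2 eliminated, South is strictly dominated by North (North gives the inspector strictly more in every remaining column), so the inspector never plays it.
On the remaining 2×2 (North, Central vs Route-1, Route-3):
Let the inspector play North with probability p. Expected payoff against Route-1: 6p + 3(1−p) = 3p + 3; against Route-3: (-8)p + 11(1−p) = −19p + 11.
Setting these equal: 3p + 3 = −19p + 11 ⇒ 22p = 8 ⇒ p = 4/11, and the value is (3)·(4/11) + 3 = 45/11.
For the smuggler: with q = P(Route-1), equating North's and Central's payoffs gives 14q − 8 = −8q + 11 ⇒ q = 19/22.

4/11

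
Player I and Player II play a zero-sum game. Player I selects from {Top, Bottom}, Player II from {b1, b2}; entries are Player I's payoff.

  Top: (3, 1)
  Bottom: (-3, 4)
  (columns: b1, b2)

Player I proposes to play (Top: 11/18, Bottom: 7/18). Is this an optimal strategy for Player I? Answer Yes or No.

Against b1 this mix gives (11/18)·3 + (7/18)·(-3) = 2/3.
Against b2 this mix gives (11/18)·1 + (7/18)·4 = 13/6.
Player II will play b1, holding Player I to 2/3. Shifting weight toward the row that does better against b1 would raise this floor (the equalizing mix achieves 5/3 against both b1 and b2), so the proposed strategy is not optimal.

No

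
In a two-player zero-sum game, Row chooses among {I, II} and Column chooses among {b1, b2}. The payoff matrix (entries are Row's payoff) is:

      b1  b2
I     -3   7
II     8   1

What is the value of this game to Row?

59/17

Row minima: I → -3, II → 1; maximin = 1.
Column maxima: b1 → 8, b2 → 7; minimax = 7.
1 ≠ 7, so there is no saddle point; optimal play is mixed.
Let Row play I with probability p. Expected payoff against b1: (-3)p + 8(1−p) = −11p + 8; against b2: 7p + 1(1−p) = 6p + 1.
Setting these equal: −11p + 8 = 6p + 1 ⇒ −17p = -7 ⇒ p = 7/17, and the value is (-11)·(7/17) + 8 = 59/17.
For Column: with q = P(b1), equating I's and II's payoffs gives −10q + 7 = 7q + 1 ⇒ q = 6/17.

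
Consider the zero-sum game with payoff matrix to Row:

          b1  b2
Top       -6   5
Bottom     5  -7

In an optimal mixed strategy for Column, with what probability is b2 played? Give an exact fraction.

Row minima: Top → -6, Bottom → -7; maximin = -6.
Column maxima: b1 → 5, b2 → 5; minimax = 5.
-6 ≠ 5, so there is no saddle point; optimal play is mixed.
Let Row play Top with probability p. Expected payoff against b1: (-6)p + 5(1−p) = −11p + 5; against b2: 5p + (-7)(1−p) = 12p − 7.
Setting these equal: −11p + 5 = 12p − 7 ⇒ −23p = -12 ⇒ p = 12/23, and the value is (-11)·(12/23) + 5 = -17/23.
For Column: with q = P(b1), equating Top's and Bottom's payoffs gives −11q + 5 = 12q − 7 ⇒ q = 12/23.

11/23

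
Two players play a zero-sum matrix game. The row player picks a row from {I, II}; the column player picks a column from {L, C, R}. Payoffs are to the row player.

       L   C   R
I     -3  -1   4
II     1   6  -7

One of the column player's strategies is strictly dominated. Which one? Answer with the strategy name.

C

L holds the row player's payoff strictly below C in every row: -3 < -1, 1 < 6.
So C is strictly dominated for the column player.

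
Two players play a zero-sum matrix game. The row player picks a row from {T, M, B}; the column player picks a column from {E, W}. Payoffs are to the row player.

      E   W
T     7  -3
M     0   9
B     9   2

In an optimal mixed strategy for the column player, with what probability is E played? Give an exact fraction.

Row minima: T → -3, M → 0, B → 2; maximin = 2.
Column maxima: E → 9, W → 9; minimax = 9.
2 ≠ 9, so there is no saddle point; optimal play is mixed.
T is strictly dominated by B, so the row player never plays it.
On the remaining 2×2 (M, B vs E, W):
Let the row player play M with probability p. Expected payoff against E: 0p + 9(1−p) = −9p + 9; against W: 9p + 2(1−p) = 7p + 2.
Setting these equal: −9p + 9 = 7p + 2 ⇒ −16p = -7 ⇒ p = 7/16, and the value is (-9)·(7/16) + 9 = 81/16.
For the column player: with q = P(E), equating M's and B's payoffs gives −9q + 9 = 7q + 2 ⇒ q = 7/16.

7/16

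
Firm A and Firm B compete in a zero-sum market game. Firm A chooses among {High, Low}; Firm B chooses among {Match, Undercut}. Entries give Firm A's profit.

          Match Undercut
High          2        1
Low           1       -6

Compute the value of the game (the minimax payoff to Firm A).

1

Row minima: High → 1, Low → -6; maximin = 1.
Column maxima: Match → 2, Undercut → 1; minimax = 1.
Since maximin = minimax = 1, there is a saddle point and the value is 1.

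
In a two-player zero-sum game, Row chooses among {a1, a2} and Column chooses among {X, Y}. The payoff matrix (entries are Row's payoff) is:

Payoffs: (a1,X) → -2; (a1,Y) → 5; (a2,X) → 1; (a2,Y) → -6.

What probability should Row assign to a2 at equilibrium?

Row minima: a1 → -2, a2 → -6; maximin = -2.
Column maxima: X → 1, Y → 5; minimax = 1.
-2 ≠ 1, so there is no saddle point; optimal play is mixed.
Let Row play a1 with probability p. Expected payoff against X: (-2)p + 1(1−p) = −3p + 1; against Y: 5p + (-6)(1−p) = 11p − 6.
Setting these equal: −3p + 1 = 11p − 6 ⇒ −14p = -7 ⇒ p = 1/2, and the value is (-3)·(1/2) + 1 = -1/2.
For Column: with q = P(X), equating a1's and a2's payoffs gives −7q + 5 = 7q − 6 ⇒ q = 11/14.

1/2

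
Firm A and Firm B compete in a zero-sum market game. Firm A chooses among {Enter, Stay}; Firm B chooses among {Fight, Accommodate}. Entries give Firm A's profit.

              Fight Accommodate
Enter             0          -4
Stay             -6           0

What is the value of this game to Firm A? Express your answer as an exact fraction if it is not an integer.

-12/5

Row minima: Enter → -4, Stay → -6; maximin = -4.
Column maxima: Fight → 0, Accommodate → 0; minimax = 0.
-4 ≠ 0, so there is no saddle point; optimal play is mixed.
Let Firm A play Enter with probability p. Expected payoff against Fight: 0p + (-6)(1−p) = 6p − 6; against Accommodate: (-4)p + 0(1−p) = −4p.
Setting these equal: 6p − 6 = −4p ⇒ 10p = 6 ⇒ p = 3/5, and the value is (6)·(3/5) − 6 = -12/5.
For Firm B: with q = P(Fight), equating Enter's and Stay's payoffs gives 4q − 4 = −6q ⇒ q = 2/5.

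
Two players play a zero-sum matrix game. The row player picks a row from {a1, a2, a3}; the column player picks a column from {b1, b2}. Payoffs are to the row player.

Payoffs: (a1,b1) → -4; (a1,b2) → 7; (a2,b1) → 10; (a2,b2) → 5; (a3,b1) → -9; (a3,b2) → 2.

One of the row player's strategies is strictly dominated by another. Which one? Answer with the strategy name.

a3

a1 gives a strictly higher payoff than a3 against every column: -4 > -9, 7 > 2.
So a3 is strictly dominated and the row player never plays it.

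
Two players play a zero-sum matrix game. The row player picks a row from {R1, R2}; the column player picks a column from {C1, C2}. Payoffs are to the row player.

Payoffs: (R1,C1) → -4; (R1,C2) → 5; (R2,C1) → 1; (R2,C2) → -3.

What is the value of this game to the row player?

Row minima: R1 → -4, R2 → -3; maximin = -3.
Column maxima: C1 → 1, C2 → 5; minimax = 1.
-3 ≠ 1, so there is no saddle point; optimal play is mixed.
Let the row player play R1 with probability p. Expected payoff against C1: (-4)p + 1(1−p) = −5p + 1; against C2: 5p + (-3)(1−p) = 8p − 3.
Setting these equal: −5p + 1 = 8p − 3 ⇒ −13p = -4 ⇒ p = 4/13, and the value is (-5)·(4/13) + 1 = -7/13.
For the column player: with q = P(C1), equating R1's and R2's payoffs gives −9q + 5 = 4q − 3 ⇒ q = 8/13.

-7/13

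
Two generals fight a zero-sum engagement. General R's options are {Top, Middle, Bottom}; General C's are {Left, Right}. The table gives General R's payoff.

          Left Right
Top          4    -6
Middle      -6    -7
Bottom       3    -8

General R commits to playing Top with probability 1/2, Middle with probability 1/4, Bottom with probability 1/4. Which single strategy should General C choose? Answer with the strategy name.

Right

If General C plays Left, General R's expected payoff is (1/2)·4 + (1/4)·(-6) + (1/4)·3 = 5/4.
If General C plays Right, General R's expected payoff is (1/2)·(-6) + (1/4)·(-7) + (1/4)·(-8) = -27/4.
General C minimizes General R's payoff; the smallest is -27/4, so the best response is Right.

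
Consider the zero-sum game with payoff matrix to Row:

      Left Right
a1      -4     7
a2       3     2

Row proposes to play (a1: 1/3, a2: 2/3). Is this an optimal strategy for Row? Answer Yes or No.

Against Left this mix gives (1/3)·(-4) + (2/3)·3 = 2/3.
Against Right this mix gives (1/3)·7 + (2/3)·2 = 11/3.
Column will play Left, holding Row to 2/3. Shifting weight toward the row that does better against Left would raise this floor (the equalizing mix achieves 29/12 against both Left and Right), so the proposed strategy is not optimal.

No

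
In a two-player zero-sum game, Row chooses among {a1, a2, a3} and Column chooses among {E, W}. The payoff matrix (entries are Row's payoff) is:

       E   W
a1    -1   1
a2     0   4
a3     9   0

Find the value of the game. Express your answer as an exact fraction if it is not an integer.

Row minima: a1 → -1, a2 → 0, a3 → 0; maximin = 0.
Column maxima: E → 9, W → 4; minimax = 4.
0 ≠ 4, so there is no saddle point; optimal play is mixed.
a1 is strictly dominated by a2, so Row never plays it.
On the remaining 2×2 (a2, a3 vs E, W):
Let Row play a2 with probability p. Expected payoff against E: 0p + 9(1−p) = −9p + 9; against W: 4p + 0(1−p) = 4p.
Setting these equal: −9p + 9 = 4p ⇒ −13p = -9 ⇒ p = 9/13, and the value is (-9)·(9/13) + 9 = 36/13.
For Column: with q = P(E), equating a2's and a3's payoffs gives −4q + 4 = 9q ⇒ q = 4/13.

36/13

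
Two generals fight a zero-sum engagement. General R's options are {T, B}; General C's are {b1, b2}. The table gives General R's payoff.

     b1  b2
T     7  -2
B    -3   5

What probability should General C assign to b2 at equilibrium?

Row minima: T → -2, B → -3; maximin = -2.
Column maxima: b1 → 7, b2 → 5; minimax = 5.
-2 ≠ 5, so there is no saddle point; optimal play is mixed.
Let General R play T with probability p. Expected payoff against b1: 7p + (-3)(1−p) = 10p − 3; against b2: (-2)p + 5(1−p) = −7p + 5.
Setting these equal: 10p − 3 = −7p + 5 ⇒ 17p = 8 ⇒ p = 8/17, and the value is (10)·(8/17) − 3 = 29/17.
For General C: with q = P(b1), equating T's and B's payoffs gives 9q − 2 = −8q + 5 ⇒ q = 7/17.

10/17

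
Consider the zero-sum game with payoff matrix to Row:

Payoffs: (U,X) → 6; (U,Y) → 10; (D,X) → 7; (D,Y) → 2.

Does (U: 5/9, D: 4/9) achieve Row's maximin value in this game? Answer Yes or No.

Yes

Against X this mix gives (5/9)·6 + (4/9)·7 = 58/9.
Against Y this mix gives (5/9)·10 + (4/9)·2 = 58/9.
All of Column's active replies (X, Y) yield 58/9, and no column does worse for Row. The mix makes Column indifferent and guarantees 58/9, so it is optimal.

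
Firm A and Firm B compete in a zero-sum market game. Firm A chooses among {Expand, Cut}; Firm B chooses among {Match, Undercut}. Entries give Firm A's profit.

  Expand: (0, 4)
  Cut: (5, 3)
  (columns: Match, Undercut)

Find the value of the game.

Row minima: Expand → 0, Cut → 3; maximin = 3.
Column maxima: Match → 5, Undercut → 4; minimax = 4.
3 ≠ 4, so there is no saddle point; optimal play is mixed.
Let Firm A play Expand with probability p. Expected payoff against Match: 0p + 5(1−p) = −5p + 5; against Undercut: 4p + 3(1−p) = p + 3.
Setting these equal: −5p + 5 = p + 3 ⇒ −6p = -2 ⇒ p = 1/3, and the value is (-5)·(1/3) + 5 = 10/3.
For Firm B: with q = P(Match), equating Expand's and Cut's payoffs gives −4q + 4 = 2q + 3 ⇒ q = 1/6.

10/3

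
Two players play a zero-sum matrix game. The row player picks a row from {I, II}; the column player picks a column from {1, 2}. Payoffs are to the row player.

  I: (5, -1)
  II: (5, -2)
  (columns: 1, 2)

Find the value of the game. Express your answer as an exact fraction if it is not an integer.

-1

Row minima: I → -1, II → -2; maximin = -1.
Column maxima: 1 → 5, 2 → -1; minimax = -1.
Since maximin = minimax = -1, there is a saddle point and the value is -1.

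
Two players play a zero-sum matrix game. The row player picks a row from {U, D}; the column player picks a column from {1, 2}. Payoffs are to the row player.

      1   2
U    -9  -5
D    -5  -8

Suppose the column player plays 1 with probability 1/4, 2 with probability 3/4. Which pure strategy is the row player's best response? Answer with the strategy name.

U

Expected payoff of U: (1/4)·(-9) + (3/4)·(-5) = -6.
Expected payoff of D: (1/4)·(-5) + (3/4)·(-8) = -29/4.
The largest is -6, so the row player's best response is U.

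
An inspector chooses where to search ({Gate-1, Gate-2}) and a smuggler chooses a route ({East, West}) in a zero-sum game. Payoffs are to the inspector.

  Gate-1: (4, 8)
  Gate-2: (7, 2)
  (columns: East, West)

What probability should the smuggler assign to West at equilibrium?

1/3

Row minima: Gate-1 → 4, Gate-2 → 2; maximin = 4.
Column maxima: East → 7, West → 8; minimax = 7.
4 ≠ 7, so there is no saddle point; optimal play is mixed.
Let the inspector play Gate-1 with probability p. Expected payoff against East: 4p + 7(1−p) = −3p + 7; against West: 8p + 2(1−p) = 6p + 2.
Setting these equal: −3p + 7 = 6p + 2 ⇒ −9p = -5 ⇒ p = 5/9, and the value is (-3)·(5/9) + 7 = 16/3.
For the smuggler: with q = P(East), equating Gate-1's and Gate-2's payoffs gives −4q + 8 = 5q + 2 ⇒ q = 2/3.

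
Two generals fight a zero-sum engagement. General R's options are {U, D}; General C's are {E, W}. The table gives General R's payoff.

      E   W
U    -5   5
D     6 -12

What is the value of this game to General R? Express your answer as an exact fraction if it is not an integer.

Row minima: U → -5, D → -12; maximin = -5.
Column maxima: E → 6, W → 5; minimax = 5.
-5 ≠ 5, so there is no saddle point; optimal play is mixed.
Let General R play U with probability p. Expected payoff against E: (-5)p + 6(1−p) = −11p + 6; against W: 5p + (-12)(1−p) = 17p − 12.
Setting these equal: −11p + 6 = 17p − 12 ⇒ −28p = -18 ⇒ p = 9/14, and the value is (-11)·(9/14) + 6 = -15/14.
For General C: with q = P(E), equating U's and D's payoffs gives −10q + 5 = 18q − 12 ⇒ q = 17/28.

-15/14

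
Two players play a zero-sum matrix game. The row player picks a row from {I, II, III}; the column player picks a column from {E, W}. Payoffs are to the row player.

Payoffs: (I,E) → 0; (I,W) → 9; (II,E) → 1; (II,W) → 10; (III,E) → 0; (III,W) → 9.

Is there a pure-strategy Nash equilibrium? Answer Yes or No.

Yes

Row minima: I → 0, II → 1, III → 0; maximin = 1.
Column maxima: E → 1, W → 10; minimax = 1.
maximin = minimax = 1, so a saddle point exists.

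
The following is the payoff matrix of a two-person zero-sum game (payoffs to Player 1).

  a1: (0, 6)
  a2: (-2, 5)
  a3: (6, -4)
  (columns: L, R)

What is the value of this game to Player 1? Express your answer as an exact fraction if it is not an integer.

Row minima: a1 → 0, a2 → -2, a3 → -4; maximin = 0.
Column maxima: L → 6, R → 6; minimax = 6.
0 ≠ 6, so there is no saddle point; optimal play is mixed.
a2 is strictly dominated by a1, so Player 1 never plays it.
On the remaining 2×2 (a1, a3 vs L, R):
Let Player 1 play a1 with probability p. Expected payoff against L: 0p + 6(1−p) = −6p + 6; against R: 6p + (-4)(1−p) = 10p − 4.
Setting these equal: −6p + 6 = 10p − 4 ⇒ −16p = -10 ⇒ p = 5/8, and the value is (-6)·(5/8) + 6 = 9/4.
For Player 2: with q = P(L), equating a1's and a3's payoffs gives −6q + 6 = 10q − 4 ⇒ q = 5/8.

9/4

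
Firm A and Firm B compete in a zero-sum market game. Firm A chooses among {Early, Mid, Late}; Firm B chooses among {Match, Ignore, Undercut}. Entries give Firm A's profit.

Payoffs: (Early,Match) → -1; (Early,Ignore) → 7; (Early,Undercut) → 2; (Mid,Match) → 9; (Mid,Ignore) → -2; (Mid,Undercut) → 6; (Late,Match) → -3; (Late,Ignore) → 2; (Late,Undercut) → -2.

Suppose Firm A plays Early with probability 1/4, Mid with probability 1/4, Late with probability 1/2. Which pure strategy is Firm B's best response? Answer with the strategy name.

Match

If Firm B plays Match, Firm A's expected payoff is (1/4)·(-1) + (1/4)·9 + (1/2)·(-3) = 1/2.
If Firm B plays Ignore, Firm A's expected payoff is (1/4)·7 + (1/4)·(-2) + (1/2)·2 = 9/4.
If Firm B plays Undercut, Firm A's expected payoff is (1/4)·2 + (1/4)·6 + (1/2)·(-2) = 1.
Firm B minimizes Firm A's payoff; the smallest is 1/2, so the best response is Match.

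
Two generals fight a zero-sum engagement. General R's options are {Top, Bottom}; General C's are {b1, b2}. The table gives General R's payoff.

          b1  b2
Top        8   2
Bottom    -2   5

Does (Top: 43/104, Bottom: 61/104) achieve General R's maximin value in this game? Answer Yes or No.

Against b1 this mix gives (43/104)·8 + (61/104)·(-2) = 111/52.
Against b2 this mix gives (43/104)·2 + (61/104)·5 = 391/104.
General C will play b1, holding General R to 111/52. Shifting weight toward the row that does better against b1 would raise this floor (the equalizing mix achieves 44/13 against both b1 and b2), so the proposed strategy is not optimal.

No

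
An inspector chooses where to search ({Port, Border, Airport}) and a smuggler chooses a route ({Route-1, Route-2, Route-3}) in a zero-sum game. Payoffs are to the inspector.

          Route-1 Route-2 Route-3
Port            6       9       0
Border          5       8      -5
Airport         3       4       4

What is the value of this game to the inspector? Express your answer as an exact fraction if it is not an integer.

Row minima: Port → 0, Border → -5, Airport → 3; maximin = 3.
Column maxima: Route-1 → 6, Route-2 → 9, Route-3 → 4; minimax = 4.
3 ≠ 4, so there is no saddle point; optimal play is mixed.
Border is strictly dominated by Port, so the inspector never plays it.
Route-2 is strictly dominated by Route-1 (it gives the inspector strictly more in every row), so the smuggler never plays it.
On the remaining 2×2 (Port, Airport vs Route-1, Route-3):
Let the inspector play Port with probability p. Expected payoff against Route-1: 6p + 3(1−p) = 3p + 3; against Route-3: 0p + 4(1−p) = −4p + 4.
Setting these equal: 3p + 3 = −4p + 4 ⇒ 7p = 1 ⇒ p = 1/7, and the value is (3)·(1/7) + 3 = 24/7.
For the smuggler: with q = P(Route-1), equating Port's and Airport's payoffs gives 6q = −q + 4 ⇒ q = 4/7.

24/7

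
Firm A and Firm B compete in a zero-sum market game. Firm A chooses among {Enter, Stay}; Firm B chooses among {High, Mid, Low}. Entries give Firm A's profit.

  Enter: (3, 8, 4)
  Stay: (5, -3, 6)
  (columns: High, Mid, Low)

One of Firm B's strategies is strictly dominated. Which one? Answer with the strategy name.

High holds Firm A's payoff strictly below Low in every row: 3 < 4, 5 < 6.
So Low is strictly dominated for Firm B.

Low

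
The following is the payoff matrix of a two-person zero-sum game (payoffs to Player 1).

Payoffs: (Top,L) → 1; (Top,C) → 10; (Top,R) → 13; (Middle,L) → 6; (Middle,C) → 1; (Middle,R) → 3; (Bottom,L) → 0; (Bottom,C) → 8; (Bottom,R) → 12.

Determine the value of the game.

59/14

Row minima: Top → 1, Middle → 1, Bottom → 0; maximin = 1.
Column maxima: L → 6, C → 10, R → 13; minimax = 6.
1 ≠ 6, so there is no saddle point; optimal play is mixed.
Bottom is strictly dominated by Top, so Player 1 never plays it.
R is strictly dominated by C (it gives Player 1 strictly more in every row), so Player 2 never plays it.
On the remaining 2×2 (Top, Middle vs L, C):
Let Player 1 play Top with probability p. Expected payoff against L: 1p + 6(1−p) = −5p + 6; against C: 10p + 1(1−p) = 9p + 1.
Setting these equal: −5p + 6 = 9p + 1 ⇒ −14p = -5 ⇒ p = 5/14, and the value is (-5)·(5/14) + 6 = 59/14.
For Player 2: with q = P(L), equating Top's and Middle's payoffs gives −9q + 10 = 5q + 1 ⇒ q = 9/14.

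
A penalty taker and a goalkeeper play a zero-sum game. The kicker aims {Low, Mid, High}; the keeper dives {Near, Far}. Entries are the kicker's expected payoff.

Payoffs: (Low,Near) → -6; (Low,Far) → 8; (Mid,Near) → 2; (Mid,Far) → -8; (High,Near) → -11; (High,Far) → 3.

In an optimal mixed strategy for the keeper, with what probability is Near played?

2/3

Row minima: Low → -6, Mid → -8, High → -11; maximin = -6.
Column maxima: Near → 2, Far → 8; minimax = 2.
-6 ≠ 2, so there is no saddle point; optimal play is mixed.
High is strictly dominated by Low, so the kicker never plays it.
On the remaining 2×2 (Low, Mid vs Near, Far):
Let the kicker play Low with probability p. Expected payoff against Near: (-6)p + 2(1−p) = −8p + 2; against Far: 8p + (-8)(1−p) = 16p − 8.
Setting these equal: −8p + 2 = 16p − 8 ⇒ −24p = -10 ⇒ p = 5/12, and the value is (-8)·(5/12) + 2 = -4/3.
For the keeper: with q = P(Near), equating Low's and Mid's payoffs gives −14q + 8 = 10q − 8 ⇒ q = 2/3.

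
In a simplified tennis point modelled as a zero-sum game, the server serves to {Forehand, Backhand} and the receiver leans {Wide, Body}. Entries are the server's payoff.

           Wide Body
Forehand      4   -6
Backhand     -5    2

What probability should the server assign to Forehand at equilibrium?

Row minima: Forehand → -6, Backhand → -5; maximin = -5.
Column maxima: Wide → 4, Body → 2; minimax = 2.
-5 ≠ 2, so there is no saddle point; optimal play is mixed.
Let the server play Forehand with probability p. Expected payoff against Wide: 4p + (-5)(1−p) = 9p − 5; against Body: (-6)p + 2(1−p) = −8p + 2.
Setting these equal: 9p − 5 = −8p + 2 ⇒ 17p = 7 ⇒ p = 7/17, and the value is (9)·(7/17) − 5 = -22/17.
For the receiver: with q = P(Wide), equating Forehand's and Backhand's payoffs gives 10q − 6 = −7q + 2 ⇒ q = 8/17.

7/17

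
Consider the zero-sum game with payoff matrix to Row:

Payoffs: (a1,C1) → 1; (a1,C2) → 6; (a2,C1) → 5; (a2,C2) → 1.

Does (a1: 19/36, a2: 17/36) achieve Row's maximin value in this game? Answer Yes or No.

Against C1 this mix gives (19/36)·1 + (17/36)·5 = 26/9.
Against C2 this mix gives (19/36)·6 + (17/36)·1 = 131/36.
Column will play C1, holding Row to 26/9. Shifting weight toward the row that does better against C1 would raise this floor (the equalizing mix achieves 29/9 against both C1 and C2), so the proposed strategy is not optimal.

No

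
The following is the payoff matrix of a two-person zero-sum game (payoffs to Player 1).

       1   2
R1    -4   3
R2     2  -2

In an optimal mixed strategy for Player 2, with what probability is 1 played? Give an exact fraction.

5/11

Row minima: R1 → -4, R2 → -2; maximin = -2.
Column maxima: 1 → 2, 2 → 3; minimax = 2.
-2 ≠ 2, so there is no saddle point; optimal play is mixed.
Let Player 1 play R1 with probability p. Expected payoff against 1: (-4)p + 2(1−p) = −6p + 2; against 2: 3p + (-2)(1−p) = 5p − 2.
Setting these equal: −6p + 2 = 5p − 2 ⇒ −11p = -4 ⇒ p = 4/11, and the value is (-6)·(4/11) + 2 = -2/11.
For Player 2: with q = P(1), equating R1's and R2's payoffs gives −7q + 3 = 4q − 2 ⇒ q = 5/11.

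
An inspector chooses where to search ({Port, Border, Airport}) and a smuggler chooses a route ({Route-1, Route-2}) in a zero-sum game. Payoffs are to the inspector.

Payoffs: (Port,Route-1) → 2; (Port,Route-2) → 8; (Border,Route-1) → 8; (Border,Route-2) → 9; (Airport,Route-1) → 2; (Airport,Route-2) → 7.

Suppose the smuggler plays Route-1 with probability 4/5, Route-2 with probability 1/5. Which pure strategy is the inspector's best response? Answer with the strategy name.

Border

Expected payoff of Port: (4/5)·2 + (1/5)·8 = 16/5.
Expected payoff of Border: (4/5)·8 + (1/5)·9 = 41/5.
Expected payoff of Airport: (4/5)·2 + (1/5)·7 = 3.
The largest is 41/5, so the inspector's best response is Border.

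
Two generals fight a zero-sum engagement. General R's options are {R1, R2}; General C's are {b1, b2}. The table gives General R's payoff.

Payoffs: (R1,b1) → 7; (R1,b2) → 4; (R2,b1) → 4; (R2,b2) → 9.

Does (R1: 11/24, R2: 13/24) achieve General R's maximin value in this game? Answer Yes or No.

Against b1 this mix gives (11/24)·7 + (13/24)·4 = 43/8.
Against b2 this mix gives (11/24)·4 + (13/24)·9 = 161/24.
General C will play b1, holding General R to 43/8. Shifting weight toward the row that does better against b1 would raise this floor (the equalizing mix achieves 47/8 against both b1 and b2), so the proposed strategy is not optimal.

No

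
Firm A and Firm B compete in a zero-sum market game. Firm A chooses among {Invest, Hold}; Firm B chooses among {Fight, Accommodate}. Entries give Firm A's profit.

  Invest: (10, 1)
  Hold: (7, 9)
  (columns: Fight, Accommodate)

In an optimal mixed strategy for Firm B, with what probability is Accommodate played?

Row minima: Invest → 1, Hold → 7; maximin = 7.
Column maxima: Fight → 10, Accommodate → 9; minimax = 9.
7 ≠ 9, so there is no saddle point; optimal play is mixed.
Let Firm A play Invest with probability p. Expected payoff against Fight: 10p + 7(1−p) = 3p + 7; against Accommodate: 1p + 9(1−p) = −8p + 9.
Setting these equal: 3p + 7 = −8p + 9 ⇒ 11p = 2 ⇒ p = 2/11, and the value is (3)·(2/11) + 7 = 83/11.
For Firm B: with q = P(Fight), equating Invest's and Hold's payoffs gives 9q + 1 = −2q + 9 ⇒ q = 8/11.

3/11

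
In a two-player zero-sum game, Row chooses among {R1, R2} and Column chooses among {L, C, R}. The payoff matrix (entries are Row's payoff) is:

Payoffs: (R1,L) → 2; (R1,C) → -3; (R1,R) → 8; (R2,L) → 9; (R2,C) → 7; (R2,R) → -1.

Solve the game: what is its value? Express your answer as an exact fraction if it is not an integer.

Row minima: R1 → -3, R2 → -1; maximin = -1.
Column maxima: L → 9, C → 7, R → 8; minimax = 7.
-1 ≠ 7, so there is no saddle point; optimal play is mixed.
L is strictly dominated by C (it gives Row strictly more in every row), so Column never plays it.
On the remaining 2×2 (R1, R2 vs C, R):
Let Row play R1 with probability p. Expected payoff against C: (-3)p + 7(1−p) = −10p + 7; against R: 8p + (-1)(1−p) = 9p − 1.
Setting these equal: −10p + 7 = 9p − 1 ⇒ −19p = -8 ⇒ p = 8/19, and the value is (-10)·(8/19) + 7 = 53/19.
For Column: with q = P(C), equating R1's and R2's payoffs gives −11q + 8 = 8q − 1 ⇒ q = 9/19.

53/19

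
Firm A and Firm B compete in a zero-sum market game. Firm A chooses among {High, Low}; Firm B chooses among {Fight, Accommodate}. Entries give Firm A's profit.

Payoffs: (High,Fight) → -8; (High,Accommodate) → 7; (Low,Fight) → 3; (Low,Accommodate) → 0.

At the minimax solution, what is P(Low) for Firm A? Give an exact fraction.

Row minima: High → -8, Low → 0; maximin = 0.
Column maxima: Fight → 3, Accommodate → 7; minimax = 3.
0 ≠ 3, so there is no saddle point; optimal play is mixed.
Let Firm A play High with probability p. Expected payoff against Fight: (-8)p + 3(1−p) = −11p + 3; against Accommodate: 7p + 0(1−p) = 7p.
Setting these equal: −11p + 3 = 7p ⇒ −18p = -3 ⇒ p = 1/6, and the value is (-11)·(1/6) + 3 = 7/6.
For Firm B: with q = P(Fight), equating High's and Low's payoffs gives −15q + 7 = 3q ⇒ q = 7/18.

5/6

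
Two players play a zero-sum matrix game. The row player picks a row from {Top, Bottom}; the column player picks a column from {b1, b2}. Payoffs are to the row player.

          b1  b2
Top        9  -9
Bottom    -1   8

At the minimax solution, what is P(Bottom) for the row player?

2/3

Row minima: Top → -9, Bottom → -1; maximin = -1.
Column maxima: b1 → 9, b2 → 8; minimax = 8.
-1 ≠ 8, so there is no saddle point; optimal play is mixed.
Let the row player play Top with probability p. Expected payoff against b1: 9p + (-1)(1−p) = 10p − 1; against b2: (-9)p + 8(1−p) = −17p + 8.
Setting these equal: 10p − 1 = −17p + 8 ⇒ 27p = 9 ⇒ p = 1/3, and the value is (10)·(1/3) − 1 = 7/3.
For the column player: with q = P(b1), equating Top's and Bottom's payoffs gives 18q − 9 = −9q + 8 ⇒ q = 17/27.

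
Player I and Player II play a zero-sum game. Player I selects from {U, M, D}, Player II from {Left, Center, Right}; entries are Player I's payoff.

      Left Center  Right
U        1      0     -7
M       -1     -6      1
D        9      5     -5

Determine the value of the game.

Row minima: U → -7, M → -6, D → -5; maximin = -5.
Column maxima: Left → 9, Center → 5, Right → 1; minimax = 1.
-5 ≠ 1, so there is no saddle point; optimal play is mixed.
U is strictly dominated by D, so Player I never plays it.
Left is strictly dominated by Center (it gives Player I strictly more in every row), so Player II never plays it.
On the remaining 2×2 (M, D vs Center, Right):
Let Player I play M with probability p. Expected payoff against Center: (-6)p + 5(1−p) = −11p + 5; against Right: 1p + (-5)(1−p) = 6p − 5.
Setting these equal: −11p + 5 = 6p − 5 ⇒ −17p = -10 ⇒ p = 10/17, and the value is (-11)·(10/17) + 5 = -25/17.
For Player II: with q = P(Center), equating M's and D's payoffs gives −7q + 1 = 10q − 5 ⇒ q = 6/17.

-25/17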